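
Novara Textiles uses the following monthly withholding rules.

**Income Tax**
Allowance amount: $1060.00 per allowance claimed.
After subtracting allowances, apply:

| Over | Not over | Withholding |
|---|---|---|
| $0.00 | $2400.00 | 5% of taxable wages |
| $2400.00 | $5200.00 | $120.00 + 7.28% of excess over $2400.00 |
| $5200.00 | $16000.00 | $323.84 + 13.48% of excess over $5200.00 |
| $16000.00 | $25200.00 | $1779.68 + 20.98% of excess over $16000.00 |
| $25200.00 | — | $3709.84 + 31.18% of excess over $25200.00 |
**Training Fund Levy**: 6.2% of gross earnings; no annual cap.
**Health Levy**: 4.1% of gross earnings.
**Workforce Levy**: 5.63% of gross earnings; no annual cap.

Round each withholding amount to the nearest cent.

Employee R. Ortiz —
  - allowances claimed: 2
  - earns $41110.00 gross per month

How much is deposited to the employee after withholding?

Income Tax: taxable = $41110.00 − 2×$1060.00 = $38990.00
  $3709.84 + 31.18% × ($38990.00 − $25200.00) = $3709.84 + 31.18% × $13790.00 = $8009.56
Training Fund Levy: 6.2% × $41110.00 = $2548.82
Health Levy: 4.1% × $41110.00 = $1685.51
Workforce Levy: 5.63% × $41110.00 = $2314.49
Total withheld: $8009.56 + $2548.82 + $1685.51 + $2314.49 = $14558.38
Net pay: $41110.00 − $14558.38 = $26551.62

$26551.62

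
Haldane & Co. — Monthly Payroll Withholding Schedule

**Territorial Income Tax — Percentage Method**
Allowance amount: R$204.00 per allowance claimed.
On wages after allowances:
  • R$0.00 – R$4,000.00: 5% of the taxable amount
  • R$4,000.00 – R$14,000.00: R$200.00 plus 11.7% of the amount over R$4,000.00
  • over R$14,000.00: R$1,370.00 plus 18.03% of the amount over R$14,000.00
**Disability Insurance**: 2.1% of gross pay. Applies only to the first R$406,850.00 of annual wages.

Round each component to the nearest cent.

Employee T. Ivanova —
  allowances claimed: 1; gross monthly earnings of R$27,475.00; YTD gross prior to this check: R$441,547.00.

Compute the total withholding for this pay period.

Territorial Income Tax: taxable = R$27,475.00 − 1×R$204.00 = R$27,271.00
  R$1,370.00 + 18.03% × (R$27,271.00 − R$14,000.00) = R$1,370.00 + 18.03% × R$13,271.00 = R$3,762.76
Disability Insurance: YTD R$441,547.00 ≥ cap R$406,850.00 → R$0.00
Total: R$3,762.76 + R$0.00 = R$3,762.76

R$3,762.76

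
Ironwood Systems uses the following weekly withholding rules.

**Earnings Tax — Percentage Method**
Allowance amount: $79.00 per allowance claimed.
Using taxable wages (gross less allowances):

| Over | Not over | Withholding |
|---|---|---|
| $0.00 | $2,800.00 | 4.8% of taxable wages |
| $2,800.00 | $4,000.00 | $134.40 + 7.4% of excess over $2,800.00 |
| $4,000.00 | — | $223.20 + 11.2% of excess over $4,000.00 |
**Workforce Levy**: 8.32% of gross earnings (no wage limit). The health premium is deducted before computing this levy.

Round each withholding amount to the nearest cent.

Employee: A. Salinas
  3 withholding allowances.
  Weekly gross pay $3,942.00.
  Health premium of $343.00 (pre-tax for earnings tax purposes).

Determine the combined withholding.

$475.43

Earnings Tax: taxable = $3,942.00 − $343.00 − 3×$79.00 = $3,362.00
  $134.40 + 7.4% × ($3,362.00 − $2,800.00) = $134.40 + 7.4% × $562.00 = $175.99
Workforce Levy: 8.32% × $3,599.00 = $299.44
Total: $175.99 + $299.44 = $475.43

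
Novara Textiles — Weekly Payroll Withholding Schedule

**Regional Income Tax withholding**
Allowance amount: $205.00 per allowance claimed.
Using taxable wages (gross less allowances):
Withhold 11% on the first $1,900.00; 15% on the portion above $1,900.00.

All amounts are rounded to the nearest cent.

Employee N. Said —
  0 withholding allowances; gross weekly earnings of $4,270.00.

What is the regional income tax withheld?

Regional Income Tax: taxable = $4,270.00
  $209.00 + 15% × ($4,270.00 − $1,900.00) = $209.00 + 15% × $2,370.00 = $564.50

$564.50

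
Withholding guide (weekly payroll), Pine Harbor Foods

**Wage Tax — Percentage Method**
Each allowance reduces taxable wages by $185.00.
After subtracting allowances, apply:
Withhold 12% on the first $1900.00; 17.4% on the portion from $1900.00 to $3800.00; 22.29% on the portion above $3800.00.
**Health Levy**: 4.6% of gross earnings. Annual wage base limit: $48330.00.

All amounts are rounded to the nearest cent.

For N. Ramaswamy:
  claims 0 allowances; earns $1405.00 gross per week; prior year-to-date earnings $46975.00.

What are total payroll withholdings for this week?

$230.93

Wage Tax: taxable = $1405.00
  12% × $1405.00 = $168.60
Health Levy: cap $48330.00 − YTD $46975.00 = $1355.00 subject; 4.6% × $1355.00 = $62.33
Total: $168.60 + $62.33 = $230.93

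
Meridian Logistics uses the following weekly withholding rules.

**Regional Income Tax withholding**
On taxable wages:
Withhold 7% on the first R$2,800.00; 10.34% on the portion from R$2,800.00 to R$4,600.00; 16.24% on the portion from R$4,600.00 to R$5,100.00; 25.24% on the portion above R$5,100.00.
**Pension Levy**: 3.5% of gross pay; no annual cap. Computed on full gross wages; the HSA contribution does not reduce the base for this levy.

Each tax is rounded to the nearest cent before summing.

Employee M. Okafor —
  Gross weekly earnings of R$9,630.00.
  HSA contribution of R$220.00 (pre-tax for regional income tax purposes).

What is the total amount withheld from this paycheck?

Regional Income Tax: taxable = R$9,630.00 − R$220.00 = R$9,410.00
  R$463.32 + 25.24% × (R$9,410.00 − R$5,100.00) = R$463.32 + 25.24% × R$4,310.00 = R$1,551.16
Pension Levy: 3.5% × R$9,630.00 = R$337.05
Total: R$1,551.16 + R$337.05 = R$1,888.21

R$1,888.21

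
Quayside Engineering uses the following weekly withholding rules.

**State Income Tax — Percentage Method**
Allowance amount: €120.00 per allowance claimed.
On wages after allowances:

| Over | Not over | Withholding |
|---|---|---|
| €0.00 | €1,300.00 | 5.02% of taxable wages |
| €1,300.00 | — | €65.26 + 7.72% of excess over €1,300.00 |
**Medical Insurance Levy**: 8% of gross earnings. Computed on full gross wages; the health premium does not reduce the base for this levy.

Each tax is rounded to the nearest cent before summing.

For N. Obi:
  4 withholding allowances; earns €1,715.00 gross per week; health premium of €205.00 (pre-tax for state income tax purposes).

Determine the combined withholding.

€188.91

State Income Tax: taxable = €1,715.00 − €205.00 − 4×€120.00 = €1,030.00
  5.02% × €1,030.00 = €51.71
Medical Insurance Levy: 8% × €1,715.00 = €137.20
Total: €51.71 + €137.20 = €188.91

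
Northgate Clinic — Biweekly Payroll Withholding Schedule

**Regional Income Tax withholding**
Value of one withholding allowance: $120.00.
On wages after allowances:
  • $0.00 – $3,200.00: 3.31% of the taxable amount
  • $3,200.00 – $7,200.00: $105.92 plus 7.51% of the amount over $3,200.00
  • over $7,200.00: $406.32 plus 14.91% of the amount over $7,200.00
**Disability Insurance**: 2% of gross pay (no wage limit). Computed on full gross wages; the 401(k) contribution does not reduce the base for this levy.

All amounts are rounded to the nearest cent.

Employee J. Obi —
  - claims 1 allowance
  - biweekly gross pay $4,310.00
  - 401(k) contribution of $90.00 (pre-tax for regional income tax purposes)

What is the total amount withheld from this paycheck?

$259.71

Regional Income Tax: taxable = $4,310.00 − $90.00 − 1×$120.00 = $4,100.00
  $105.92 + 7.51% × ($4,100.00 − $3,200.00) = $105.92 + 7.51% × $900.00 = $173.51
Disability Insurance: 2% × $4,310.00 = $86.20
Total: $173.51 + $86.20 = $259.71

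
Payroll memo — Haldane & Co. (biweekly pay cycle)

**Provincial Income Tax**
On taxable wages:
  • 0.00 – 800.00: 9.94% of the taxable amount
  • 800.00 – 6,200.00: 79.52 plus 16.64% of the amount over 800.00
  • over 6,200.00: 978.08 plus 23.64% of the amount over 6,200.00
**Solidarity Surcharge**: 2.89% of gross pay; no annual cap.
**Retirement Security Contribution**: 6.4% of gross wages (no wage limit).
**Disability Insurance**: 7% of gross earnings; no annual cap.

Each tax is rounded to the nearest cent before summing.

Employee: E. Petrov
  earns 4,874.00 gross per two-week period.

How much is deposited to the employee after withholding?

3,322.59

Provincial Income Tax: taxable = 4,874.00
  79.52 + 16.64% × (4,874.00 − 800.00) = 79.52 + 16.64% × 4,074.00 = 757.43
Solidarity Surcharge: 2.89% × 4,874.00 = 140.86
Retirement Security Contribution: 6.4% × 4,874.00 = 311.94
Disability Insurance: 7% × 4,874.00 = 341.18
Total withheld: 757.43 + 140.86 + 311.94 + 341.18 = 1,551.41
Net pay: 4,874.00 − 1,551.41 = 3,322.59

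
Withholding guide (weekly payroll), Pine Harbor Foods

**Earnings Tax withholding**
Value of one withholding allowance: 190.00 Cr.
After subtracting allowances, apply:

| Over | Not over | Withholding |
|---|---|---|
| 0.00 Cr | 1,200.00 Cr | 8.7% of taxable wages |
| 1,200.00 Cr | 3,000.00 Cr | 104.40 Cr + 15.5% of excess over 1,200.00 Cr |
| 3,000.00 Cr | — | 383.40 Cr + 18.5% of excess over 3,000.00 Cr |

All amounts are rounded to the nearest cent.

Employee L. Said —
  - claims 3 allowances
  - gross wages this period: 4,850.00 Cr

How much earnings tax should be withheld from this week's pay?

620.20 Cr

Earnings Tax: taxable = 4,850.00 Cr − 3×190.00 Cr = 4,280.00 Cr
  383.40 Cr + 18.5% × (4,280.00 Cr − 3,000.00 Cr) = 383.40 Cr + 18.5% × 1,280.00 Cr = 620.20 Cr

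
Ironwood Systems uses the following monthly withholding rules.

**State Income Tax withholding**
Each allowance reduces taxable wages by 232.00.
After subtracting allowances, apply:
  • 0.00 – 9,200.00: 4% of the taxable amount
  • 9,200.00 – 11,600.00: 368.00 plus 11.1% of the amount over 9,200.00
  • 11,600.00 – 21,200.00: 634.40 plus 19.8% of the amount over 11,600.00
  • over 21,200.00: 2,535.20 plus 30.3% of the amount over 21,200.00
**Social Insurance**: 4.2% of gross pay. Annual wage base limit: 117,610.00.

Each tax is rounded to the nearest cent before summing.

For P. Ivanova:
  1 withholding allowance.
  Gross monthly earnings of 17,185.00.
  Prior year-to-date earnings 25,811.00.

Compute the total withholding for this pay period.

State Income Tax: taxable = 17,185.00 − 1×232.00 = 16,953.00
  634.40 + 19.8% × (16,953.00 − 11,600.00) = 634.40 + 19.8% × 5,353.00 = 1,694.29
Social Insurance: 4.2% × 17,185.00 = 721.77
Total: 1,694.29 + 721.77 = 2,416.06

2,416.06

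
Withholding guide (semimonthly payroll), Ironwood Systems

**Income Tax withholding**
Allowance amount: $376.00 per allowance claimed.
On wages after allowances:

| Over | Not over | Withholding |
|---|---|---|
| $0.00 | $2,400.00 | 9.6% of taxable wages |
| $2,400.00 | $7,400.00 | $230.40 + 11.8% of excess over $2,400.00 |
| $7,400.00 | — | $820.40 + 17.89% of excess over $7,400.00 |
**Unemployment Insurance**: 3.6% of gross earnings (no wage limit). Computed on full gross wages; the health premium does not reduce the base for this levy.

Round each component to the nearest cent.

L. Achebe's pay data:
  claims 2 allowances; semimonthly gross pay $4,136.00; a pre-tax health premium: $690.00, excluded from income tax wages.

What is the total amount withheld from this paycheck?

$413.99

Income Tax: taxable = $4,136.00 − $690.00 − 2×$376.00 = $2,694.00
  $230.40 + 11.8% × ($2,694.00 − $2,400.00) = $230.40 + 11.8% × $294.00 = $265.09
Unemployment Insurance: 3.6% × $4,136.00 = $148.90
Total: $265.09 + $148.90 = $413.99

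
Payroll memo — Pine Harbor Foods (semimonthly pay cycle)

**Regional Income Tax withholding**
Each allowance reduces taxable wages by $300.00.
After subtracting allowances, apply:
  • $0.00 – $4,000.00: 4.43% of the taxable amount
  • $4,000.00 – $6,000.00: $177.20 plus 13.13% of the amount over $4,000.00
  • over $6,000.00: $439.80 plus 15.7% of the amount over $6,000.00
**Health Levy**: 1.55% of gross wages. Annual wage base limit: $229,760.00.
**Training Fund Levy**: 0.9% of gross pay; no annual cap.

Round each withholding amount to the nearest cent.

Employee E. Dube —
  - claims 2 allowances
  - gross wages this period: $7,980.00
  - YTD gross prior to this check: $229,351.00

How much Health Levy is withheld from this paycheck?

Health Levy: cap $229,760.00 − YTD $229,351.00 = $409.00 subject; 1.55% × $409.00 = $6.34

$6.34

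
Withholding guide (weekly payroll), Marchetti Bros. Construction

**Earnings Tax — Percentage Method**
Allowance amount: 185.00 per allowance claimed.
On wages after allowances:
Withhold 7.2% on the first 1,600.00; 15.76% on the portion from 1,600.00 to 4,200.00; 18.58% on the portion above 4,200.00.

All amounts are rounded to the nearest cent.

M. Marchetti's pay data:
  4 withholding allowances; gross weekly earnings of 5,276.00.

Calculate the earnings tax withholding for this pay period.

587.39

Earnings Tax: taxable = 5,276.00 − 4×185.00 = 4,536.00
  524.96 + 18.58% × (4,536.00 − 4,200.00) = 524.96 + 18.58% × 336.00 = 587.39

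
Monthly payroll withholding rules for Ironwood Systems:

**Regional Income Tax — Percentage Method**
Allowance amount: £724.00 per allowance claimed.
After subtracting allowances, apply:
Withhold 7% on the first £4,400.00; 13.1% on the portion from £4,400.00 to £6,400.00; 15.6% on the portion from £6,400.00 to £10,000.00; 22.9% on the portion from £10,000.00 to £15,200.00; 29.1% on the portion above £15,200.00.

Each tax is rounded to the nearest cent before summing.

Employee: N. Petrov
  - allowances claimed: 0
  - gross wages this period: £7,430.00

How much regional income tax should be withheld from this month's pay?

Regional Income Tax: taxable = £7,430.00
  £570.00 + 15.6% × (£7,430.00 − £6,400.00) = £570.00 + 15.6% × £1,030.00 = £730.68

£730.68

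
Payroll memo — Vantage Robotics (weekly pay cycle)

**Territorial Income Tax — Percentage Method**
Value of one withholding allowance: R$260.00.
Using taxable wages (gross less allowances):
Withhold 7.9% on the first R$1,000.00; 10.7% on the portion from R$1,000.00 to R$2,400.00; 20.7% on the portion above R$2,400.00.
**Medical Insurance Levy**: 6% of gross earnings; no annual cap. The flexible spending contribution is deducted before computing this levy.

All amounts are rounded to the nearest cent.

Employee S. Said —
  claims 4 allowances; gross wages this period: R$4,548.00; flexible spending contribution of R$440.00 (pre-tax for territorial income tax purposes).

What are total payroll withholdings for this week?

R$613.56

Territorial Income Tax: taxable = R$4,548.00 − R$440.00 − 4×R$260.00 = R$3,068.00
  R$228.80 + 20.7% × (R$3,068.00 − R$2,400.00) = R$228.80 + 20.7% × R$668.00 = R$367.08
Medical Insurance Levy: 6% × R$4,108.00 = R$246.48
Total: R$367.08 + R$246.48 = R$613.56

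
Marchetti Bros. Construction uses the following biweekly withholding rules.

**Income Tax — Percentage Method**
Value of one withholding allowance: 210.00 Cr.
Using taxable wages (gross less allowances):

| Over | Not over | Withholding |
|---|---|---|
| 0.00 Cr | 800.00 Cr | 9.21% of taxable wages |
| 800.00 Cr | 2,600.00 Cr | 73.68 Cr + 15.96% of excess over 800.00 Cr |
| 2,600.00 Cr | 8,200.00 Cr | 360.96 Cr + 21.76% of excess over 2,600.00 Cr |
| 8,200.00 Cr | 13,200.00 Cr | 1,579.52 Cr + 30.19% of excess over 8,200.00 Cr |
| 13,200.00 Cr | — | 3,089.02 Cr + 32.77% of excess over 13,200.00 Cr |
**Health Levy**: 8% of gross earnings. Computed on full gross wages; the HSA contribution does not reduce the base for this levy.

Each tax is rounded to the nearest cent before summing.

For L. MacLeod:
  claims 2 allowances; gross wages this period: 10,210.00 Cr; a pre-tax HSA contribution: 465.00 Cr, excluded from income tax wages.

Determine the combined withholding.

Income Tax: taxable = 10,210.00 Cr − 465.00 Cr − 2×210.00 Cr = 9,325.00 Cr
  1,579.52 Cr + 30.19% × (9,325.00 Cr − 8,200.00 Cr) = 1,579.52 Cr + 30.19% × 1,125.00 Cr = 1,919.16 Cr
Health Levy: 8% × 10,210.00 Cr = 816.80 Cr
Total: 1,919.16 Cr + 816.80 Cr = 2,735.96 Cr

2,735.96 Cr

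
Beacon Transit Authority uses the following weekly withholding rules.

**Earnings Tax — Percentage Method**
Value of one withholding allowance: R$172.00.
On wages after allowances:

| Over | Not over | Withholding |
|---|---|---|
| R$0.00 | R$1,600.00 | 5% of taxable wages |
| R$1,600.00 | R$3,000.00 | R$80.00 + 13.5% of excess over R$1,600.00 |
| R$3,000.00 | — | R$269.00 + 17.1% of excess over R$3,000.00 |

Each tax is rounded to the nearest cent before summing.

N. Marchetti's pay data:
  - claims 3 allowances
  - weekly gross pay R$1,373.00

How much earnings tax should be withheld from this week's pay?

R$42.85

Earnings Tax: taxable = R$1,373.00 − 3×R$172.00 = R$857.00
  5% × R$857.00 = R$42.85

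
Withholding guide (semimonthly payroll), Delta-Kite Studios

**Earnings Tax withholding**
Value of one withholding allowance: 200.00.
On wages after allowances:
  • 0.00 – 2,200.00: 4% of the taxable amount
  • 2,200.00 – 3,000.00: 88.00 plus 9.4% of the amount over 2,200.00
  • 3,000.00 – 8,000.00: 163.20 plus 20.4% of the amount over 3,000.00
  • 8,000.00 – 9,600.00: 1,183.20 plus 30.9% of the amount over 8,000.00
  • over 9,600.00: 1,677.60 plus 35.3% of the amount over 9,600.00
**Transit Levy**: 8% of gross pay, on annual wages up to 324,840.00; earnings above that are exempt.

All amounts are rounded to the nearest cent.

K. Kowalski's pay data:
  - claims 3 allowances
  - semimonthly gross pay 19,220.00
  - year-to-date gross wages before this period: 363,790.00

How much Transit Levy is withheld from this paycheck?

Transit Levy: YTD 363,790.00 ≥ cap 324,840.00 → 0.00

0.00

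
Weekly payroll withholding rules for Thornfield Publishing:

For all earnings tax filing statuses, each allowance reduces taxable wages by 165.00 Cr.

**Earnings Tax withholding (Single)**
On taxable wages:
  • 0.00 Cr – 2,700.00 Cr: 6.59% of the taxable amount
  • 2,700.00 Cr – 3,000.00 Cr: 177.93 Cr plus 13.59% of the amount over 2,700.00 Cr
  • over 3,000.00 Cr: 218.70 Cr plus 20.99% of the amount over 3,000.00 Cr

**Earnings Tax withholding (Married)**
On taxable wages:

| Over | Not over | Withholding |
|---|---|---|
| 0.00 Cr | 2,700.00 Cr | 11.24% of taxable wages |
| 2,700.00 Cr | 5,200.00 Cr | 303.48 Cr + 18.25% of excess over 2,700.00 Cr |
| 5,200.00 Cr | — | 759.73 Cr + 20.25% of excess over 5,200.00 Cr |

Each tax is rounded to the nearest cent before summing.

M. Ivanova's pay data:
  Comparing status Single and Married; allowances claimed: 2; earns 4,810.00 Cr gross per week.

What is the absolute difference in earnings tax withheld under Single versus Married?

98.98 Cr

Earnings Tax (Single): taxable = 4,810.00 Cr − 2×165.00 Cr = 4,480.00 Cr
  218.70 Cr + 20.99% × (4,480.00 Cr − 3,000.00 Cr) = 218.70 Cr + 20.99% × 1,480.00 Cr = 529.35 Cr
Earnings Tax (Married): taxable = 4,810.00 Cr − 2×165.00 Cr = 4,480.00 Cr
  303.48 Cr + 18.25% × (4,480.00 Cr − 2,700.00 Cr) = 303.48 Cr + 18.25% × 1,780.00 Cr = 628.33 Cr
Difference: |529.35 Cr − 628.33 Cr| = 98.98 Cr (higher under Married)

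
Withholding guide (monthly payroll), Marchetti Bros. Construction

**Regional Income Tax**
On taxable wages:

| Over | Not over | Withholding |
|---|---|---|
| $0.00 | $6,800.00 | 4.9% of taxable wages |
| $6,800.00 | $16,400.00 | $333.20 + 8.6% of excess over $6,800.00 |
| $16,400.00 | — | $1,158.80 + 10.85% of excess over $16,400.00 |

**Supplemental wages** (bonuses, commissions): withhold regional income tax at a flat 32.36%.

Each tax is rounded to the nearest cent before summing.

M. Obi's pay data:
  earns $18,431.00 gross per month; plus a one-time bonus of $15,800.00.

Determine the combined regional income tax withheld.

$6,492.04

Regional Income Tax: taxable = $18,431.00
  $1,158.80 + 10.85% × ($18,431.00 − $16,400.00) = $1,158.80 + 10.85% × $2,031.00 = $1,379.16
Supplemental (32.36% flat on bonus): 32.36% × $15,800.00 = $5,112.88
Total regional income tax: $1,379.16 + $5,112.88 = $6,492.04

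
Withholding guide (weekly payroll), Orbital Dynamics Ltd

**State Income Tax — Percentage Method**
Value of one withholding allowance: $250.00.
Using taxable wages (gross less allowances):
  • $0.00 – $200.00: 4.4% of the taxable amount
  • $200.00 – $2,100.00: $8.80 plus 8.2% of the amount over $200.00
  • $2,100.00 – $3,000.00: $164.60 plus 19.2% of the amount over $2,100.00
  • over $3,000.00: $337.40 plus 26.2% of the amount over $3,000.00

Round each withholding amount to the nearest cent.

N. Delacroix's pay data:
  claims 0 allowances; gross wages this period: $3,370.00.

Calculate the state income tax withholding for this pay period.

State Income Tax: taxable = $3,370.00
  $337.40 + 26.2% × ($3,370.00 − $3,000.00) = $337.40 + 26.2% × $370.00 = $434.34

$434.34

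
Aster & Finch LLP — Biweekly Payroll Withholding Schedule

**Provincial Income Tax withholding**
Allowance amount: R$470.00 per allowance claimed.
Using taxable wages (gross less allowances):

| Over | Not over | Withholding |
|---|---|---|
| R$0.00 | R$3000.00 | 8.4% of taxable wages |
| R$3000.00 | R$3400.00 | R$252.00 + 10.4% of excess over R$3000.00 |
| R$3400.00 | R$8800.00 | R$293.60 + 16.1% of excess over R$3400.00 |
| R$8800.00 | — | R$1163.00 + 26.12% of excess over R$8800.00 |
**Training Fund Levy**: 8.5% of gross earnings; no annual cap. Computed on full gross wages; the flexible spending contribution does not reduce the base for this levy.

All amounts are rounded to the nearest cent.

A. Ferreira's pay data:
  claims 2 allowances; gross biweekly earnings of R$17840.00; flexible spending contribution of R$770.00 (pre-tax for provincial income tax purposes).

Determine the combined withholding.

R$4594.00

Provincial Income Tax: taxable = R$17840.00 − R$770.00 − 2×R$470.00 = R$16130.00
  R$1163.00 + 26.12% × (R$16130.00 − R$8800.00) = R$1163.00 + 26.12% × R$7330.00 = R$3077.60
Training Fund Levy: 8.5% × R$17840.00 = R$1516.40
Total: R$3077.60 + R$1516.40 = R$4594.00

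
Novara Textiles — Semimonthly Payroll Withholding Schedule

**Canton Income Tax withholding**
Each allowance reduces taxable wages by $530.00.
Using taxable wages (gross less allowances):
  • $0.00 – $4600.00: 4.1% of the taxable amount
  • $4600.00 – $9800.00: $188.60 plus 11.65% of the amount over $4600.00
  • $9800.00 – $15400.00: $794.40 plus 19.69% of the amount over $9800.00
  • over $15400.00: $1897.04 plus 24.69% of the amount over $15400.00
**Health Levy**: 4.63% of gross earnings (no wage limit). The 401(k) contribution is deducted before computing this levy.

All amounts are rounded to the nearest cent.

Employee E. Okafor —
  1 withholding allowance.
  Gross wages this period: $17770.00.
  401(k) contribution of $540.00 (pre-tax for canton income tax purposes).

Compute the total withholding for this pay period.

$3015.76

Canton Income Tax: taxable = $17770.00 − $540.00 − 1×$530.00 = $16700.00
  $1897.04 + 24.69% × ($16700.00 − $15400.00) = $1897.04 + 24.69% × $1300.00 = $2218.01
Health Levy: 4.63% × $17230.00 = $797.75
Total: $2218.01 + $797.75 = $3015.76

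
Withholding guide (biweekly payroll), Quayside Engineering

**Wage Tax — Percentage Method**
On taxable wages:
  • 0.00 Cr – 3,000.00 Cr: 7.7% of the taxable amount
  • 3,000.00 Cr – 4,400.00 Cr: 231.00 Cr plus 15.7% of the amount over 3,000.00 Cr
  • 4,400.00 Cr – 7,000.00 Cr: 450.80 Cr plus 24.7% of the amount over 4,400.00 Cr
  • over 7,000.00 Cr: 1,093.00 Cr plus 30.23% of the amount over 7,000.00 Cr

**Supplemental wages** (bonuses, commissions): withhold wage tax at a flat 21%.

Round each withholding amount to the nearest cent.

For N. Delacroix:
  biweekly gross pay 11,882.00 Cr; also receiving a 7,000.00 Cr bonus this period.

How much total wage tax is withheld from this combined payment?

Wage Tax: taxable = 11,882.00 Cr
  1,093.00 Cr + 30.23% × (11,882.00 Cr − 7,000.00 Cr) = 1,093.00 Cr + 30.23% × 4,882.00 Cr = 2,568.83 Cr
Supplemental (21% flat on bonus): 21% × 7,000.00 Cr = 1,470.00 Cr
Total wage tax: 2,568.83 Cr + 1,470.00 Cr = 4,038.83 Cr

4,038.83 Cr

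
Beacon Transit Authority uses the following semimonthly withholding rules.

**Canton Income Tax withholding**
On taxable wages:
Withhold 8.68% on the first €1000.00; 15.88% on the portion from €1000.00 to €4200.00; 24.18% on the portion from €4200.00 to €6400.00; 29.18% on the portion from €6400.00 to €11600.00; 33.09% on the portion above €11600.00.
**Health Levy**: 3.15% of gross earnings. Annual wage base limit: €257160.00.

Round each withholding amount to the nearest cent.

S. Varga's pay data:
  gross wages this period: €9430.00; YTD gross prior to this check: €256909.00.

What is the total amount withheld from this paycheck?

Canton Income Tax: taxable = €9430.00
  €1126.92 + 29.18% × (€9430.00 − €6400.00) = €1126.92 + 29.18% × €3030.00 = €2011.07
Health Levy: cap €257160.00 − YTD €256909.00 = €251.00 subject; 3.15% × €251.00 = €7.91
Total: €2011.07 + €7.91 = €2018.98

€2018.98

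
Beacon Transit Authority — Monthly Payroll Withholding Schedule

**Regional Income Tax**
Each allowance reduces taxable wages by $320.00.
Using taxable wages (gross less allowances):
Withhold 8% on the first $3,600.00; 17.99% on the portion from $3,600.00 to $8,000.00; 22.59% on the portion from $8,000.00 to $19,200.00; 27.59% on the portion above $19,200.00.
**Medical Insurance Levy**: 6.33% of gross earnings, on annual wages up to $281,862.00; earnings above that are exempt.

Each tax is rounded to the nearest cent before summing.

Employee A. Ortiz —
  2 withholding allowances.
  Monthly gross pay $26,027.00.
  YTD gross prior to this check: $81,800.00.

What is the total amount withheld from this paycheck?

Regional Income Tax: taxable = $26,027.00 − 2×$320.00 = $25,387.00
  $3,609.64 + 27.59% × ($25,387.00 − $19,200.00) = $3,609.64 + 27.59% × $6,187.00 = $5,316.63
Medical Insurance Levy: 6.33% × $26,027.00 = $1,647.51
Total: $5,316.63 + $1,647.51 = $6,964.14

$6,964.14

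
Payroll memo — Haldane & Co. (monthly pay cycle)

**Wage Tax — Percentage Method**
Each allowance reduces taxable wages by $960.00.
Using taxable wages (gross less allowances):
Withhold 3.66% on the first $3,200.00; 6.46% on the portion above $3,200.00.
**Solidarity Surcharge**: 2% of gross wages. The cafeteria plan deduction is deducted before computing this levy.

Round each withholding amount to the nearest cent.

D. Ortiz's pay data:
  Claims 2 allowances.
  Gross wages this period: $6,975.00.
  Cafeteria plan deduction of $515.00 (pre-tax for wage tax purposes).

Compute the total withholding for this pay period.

Wage Tax: taxable = $6,975.00 − $515.00 − 2×$960.00 = $4,540.00
  $117.12 + 6.46% × ($4,540.00 − $3,200.00) = $117.12 + 6.46% × $1,340.00 = $203.68
Solidarity Surcharge: 2% × $6,460.00 = $129.20
Total: $203.68 + $129.20 = $332.88

$332.88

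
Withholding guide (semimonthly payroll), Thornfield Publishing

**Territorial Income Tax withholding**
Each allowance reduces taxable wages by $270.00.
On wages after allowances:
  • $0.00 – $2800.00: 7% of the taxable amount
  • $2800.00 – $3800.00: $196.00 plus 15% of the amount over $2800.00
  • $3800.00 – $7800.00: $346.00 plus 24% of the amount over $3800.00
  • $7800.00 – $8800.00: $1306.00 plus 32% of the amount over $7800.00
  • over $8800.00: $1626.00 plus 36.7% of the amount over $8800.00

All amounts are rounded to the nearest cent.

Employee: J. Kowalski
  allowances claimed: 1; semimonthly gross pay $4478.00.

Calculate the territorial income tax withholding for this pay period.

$443.92

Territorial Income Tax: taxable = $4478.00 − 1×$270.00 = $4208.00
  $346.00 + 24% × ($4208.00 − $3800.00) = $346.00 + 24% × $408.00 = $443.92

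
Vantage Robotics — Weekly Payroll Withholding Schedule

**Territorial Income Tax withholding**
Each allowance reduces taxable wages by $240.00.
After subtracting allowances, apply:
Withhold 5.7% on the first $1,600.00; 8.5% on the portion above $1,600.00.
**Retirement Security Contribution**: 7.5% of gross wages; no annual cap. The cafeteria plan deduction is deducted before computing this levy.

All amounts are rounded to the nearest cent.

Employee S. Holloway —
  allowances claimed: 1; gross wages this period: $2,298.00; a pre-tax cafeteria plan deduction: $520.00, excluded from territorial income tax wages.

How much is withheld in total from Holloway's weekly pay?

$221.02

Territorial Income Tax: taxable = $2,298.00 − $520.00 − 1×$240.00 = $1,538.00
  5.7% × $1,538.00 = $87.67
Retirement Security Contribution: 7.5% × $1,778.00 = $133.35
Total: $87.67 + $133.35 = $221.02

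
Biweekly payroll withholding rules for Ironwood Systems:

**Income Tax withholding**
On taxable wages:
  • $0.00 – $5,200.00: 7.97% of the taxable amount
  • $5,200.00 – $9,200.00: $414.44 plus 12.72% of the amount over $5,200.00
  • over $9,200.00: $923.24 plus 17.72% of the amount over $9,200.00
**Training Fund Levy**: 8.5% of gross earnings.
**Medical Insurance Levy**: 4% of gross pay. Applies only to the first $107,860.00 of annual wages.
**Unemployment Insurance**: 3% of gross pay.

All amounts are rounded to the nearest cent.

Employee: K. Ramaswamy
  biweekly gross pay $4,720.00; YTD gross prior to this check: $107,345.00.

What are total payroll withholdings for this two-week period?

$939.58

Income Tax: taxable = $4,720.00
  7.97% × $4,720.00 = $376.18
Training Fund Levy: 8.5% × $4,720.00 = $401.20
Medical Insurance Levy: cap $107,860.00 − YTD $107,345.00 = $515.00 subject; 4% × $515.00 = $20.60
Unemployment Insurance: 3% × $4,720.00 = $141.60
Total: $376.18 + $401.20 + $20.60 + $141.60 = $939.58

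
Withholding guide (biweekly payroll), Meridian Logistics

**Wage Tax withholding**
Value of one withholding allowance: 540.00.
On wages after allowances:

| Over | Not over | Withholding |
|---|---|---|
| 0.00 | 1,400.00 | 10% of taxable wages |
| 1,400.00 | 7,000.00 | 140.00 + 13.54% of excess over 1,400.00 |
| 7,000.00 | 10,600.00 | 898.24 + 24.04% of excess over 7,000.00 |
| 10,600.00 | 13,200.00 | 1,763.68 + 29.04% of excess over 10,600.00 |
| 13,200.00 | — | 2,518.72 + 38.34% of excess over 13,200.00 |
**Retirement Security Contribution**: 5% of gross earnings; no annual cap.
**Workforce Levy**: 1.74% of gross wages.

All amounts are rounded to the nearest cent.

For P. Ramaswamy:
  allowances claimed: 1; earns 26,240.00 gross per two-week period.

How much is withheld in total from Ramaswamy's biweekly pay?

Wage Tax: taxable = 26,240.00 − 1×540.00 = 25,700.00
  2,518.72 + 38.34% × (25,700.00 − 13,200.00) = 2,518.72 + 38.34% × 12,500.00 = 7,311.22
Retirement Security Contribution: 5% × 26,240.00 = 1,312.00
Workforce Levy: 1.74% × 26,240.00 = 456.58
Total: 7,311.22 + 1,312.00 + 456.58 = 9,079.80

9,079.80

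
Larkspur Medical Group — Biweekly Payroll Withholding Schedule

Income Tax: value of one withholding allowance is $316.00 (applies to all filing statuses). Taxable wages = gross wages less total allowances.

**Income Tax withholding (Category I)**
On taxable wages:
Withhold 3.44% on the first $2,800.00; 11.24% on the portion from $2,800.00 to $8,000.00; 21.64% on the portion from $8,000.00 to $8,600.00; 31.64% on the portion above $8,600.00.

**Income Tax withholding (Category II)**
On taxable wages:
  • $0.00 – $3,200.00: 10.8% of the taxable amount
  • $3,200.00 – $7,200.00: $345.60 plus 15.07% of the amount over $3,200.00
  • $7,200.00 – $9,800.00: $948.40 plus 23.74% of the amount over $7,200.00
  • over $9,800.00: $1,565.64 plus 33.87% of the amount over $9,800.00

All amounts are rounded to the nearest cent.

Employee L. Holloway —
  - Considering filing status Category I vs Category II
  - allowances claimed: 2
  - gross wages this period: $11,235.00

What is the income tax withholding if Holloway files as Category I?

$1,444.39

Income Tax (Category I): taxable = $11,235.00 − 2×$316.00 = $10,603.00
  $810.64 + 31.64% × ($10,603.00 − $8,600.00) = $810.64 + 31.64% × $2,003.00 = $1,444.39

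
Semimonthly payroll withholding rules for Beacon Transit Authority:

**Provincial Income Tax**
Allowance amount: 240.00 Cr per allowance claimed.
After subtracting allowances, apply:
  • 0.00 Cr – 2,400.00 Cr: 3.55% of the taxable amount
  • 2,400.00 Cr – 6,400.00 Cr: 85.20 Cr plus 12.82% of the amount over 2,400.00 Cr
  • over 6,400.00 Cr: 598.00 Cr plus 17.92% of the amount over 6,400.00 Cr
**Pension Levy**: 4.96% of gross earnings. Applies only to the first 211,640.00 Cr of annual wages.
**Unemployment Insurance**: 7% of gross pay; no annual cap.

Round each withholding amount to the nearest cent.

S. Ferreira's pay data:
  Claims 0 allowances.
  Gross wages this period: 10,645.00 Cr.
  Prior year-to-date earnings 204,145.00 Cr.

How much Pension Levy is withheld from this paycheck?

371.75 Cr

Pension Levy: cap 211,640.00 Cr − YTD 204,145.00 Cr = 7,495.00 Cr subject; 4.96% × 7,495.00 Cr = 371.75 Cr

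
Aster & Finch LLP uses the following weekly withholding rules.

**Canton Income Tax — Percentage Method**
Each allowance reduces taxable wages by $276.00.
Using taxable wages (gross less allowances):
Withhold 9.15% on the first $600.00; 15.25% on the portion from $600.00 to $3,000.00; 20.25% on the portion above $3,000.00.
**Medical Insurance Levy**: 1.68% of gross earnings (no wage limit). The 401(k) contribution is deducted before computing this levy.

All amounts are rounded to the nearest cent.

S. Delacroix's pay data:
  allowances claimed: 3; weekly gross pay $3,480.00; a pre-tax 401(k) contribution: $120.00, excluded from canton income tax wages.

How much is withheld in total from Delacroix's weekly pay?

Canton Income Tax: taxable = $3,480.00 − $120.00 − 3×$276.00 = $2,532.00
  $54.90 + 15.25% × ($2,532.00 − $600.00) = $54.90 + 15.25% × $1,932.00 = $349.53
Medical Insurance Levy: 1.68% × $3,360.00 = $56.45
Total: $349.53 + $56.45 = $405.98

$405.98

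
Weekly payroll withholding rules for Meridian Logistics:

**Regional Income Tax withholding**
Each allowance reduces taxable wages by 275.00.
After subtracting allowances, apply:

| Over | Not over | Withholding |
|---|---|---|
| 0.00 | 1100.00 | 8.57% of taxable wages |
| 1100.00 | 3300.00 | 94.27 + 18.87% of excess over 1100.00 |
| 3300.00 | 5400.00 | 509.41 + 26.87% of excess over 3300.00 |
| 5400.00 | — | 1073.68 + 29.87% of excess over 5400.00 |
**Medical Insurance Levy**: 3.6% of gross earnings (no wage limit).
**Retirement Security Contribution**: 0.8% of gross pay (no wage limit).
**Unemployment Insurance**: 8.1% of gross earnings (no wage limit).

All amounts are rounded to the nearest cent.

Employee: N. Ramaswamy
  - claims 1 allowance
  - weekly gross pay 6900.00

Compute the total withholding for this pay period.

Regional Income Tax: taxable = 6900.00 − 1×275.00 = 6625.00
  1073.68 + 29.87% × (6625.00 − 5400.00) = 1073.68 + 29.87% × 1225.00 = 1439.59
Medical Insurance Levy: 3.6% × 6900.00 = 248.40
Retirement Security Contribution: 0.8% × 6900.00 = 55.20
Unemployment Insurance: 8.1% × 6900.00 = 558.90
Total: 1439.59 + 248.40 + 55.20 + 558.90 = 2302.09

2302.09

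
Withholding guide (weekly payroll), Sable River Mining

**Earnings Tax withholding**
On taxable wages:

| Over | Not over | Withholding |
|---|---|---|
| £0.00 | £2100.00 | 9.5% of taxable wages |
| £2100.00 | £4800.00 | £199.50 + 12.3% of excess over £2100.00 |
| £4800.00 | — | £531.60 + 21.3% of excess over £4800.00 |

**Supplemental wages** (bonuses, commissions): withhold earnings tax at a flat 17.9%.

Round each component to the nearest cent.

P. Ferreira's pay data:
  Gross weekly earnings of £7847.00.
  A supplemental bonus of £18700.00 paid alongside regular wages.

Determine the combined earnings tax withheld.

£4527.91

Earnings Tax: taxable = £7847.00
  £531.60 + 21.3% × (£7847.00 − £4800.00) = £531.60 + 21.3% × £3047.00 = £1180.61
Supplemental (17.9% flat on bonus): 17.9% × £18700.00 = £3347.30
Total earnings tax: £1180.61 + £3347.30 = £4527.91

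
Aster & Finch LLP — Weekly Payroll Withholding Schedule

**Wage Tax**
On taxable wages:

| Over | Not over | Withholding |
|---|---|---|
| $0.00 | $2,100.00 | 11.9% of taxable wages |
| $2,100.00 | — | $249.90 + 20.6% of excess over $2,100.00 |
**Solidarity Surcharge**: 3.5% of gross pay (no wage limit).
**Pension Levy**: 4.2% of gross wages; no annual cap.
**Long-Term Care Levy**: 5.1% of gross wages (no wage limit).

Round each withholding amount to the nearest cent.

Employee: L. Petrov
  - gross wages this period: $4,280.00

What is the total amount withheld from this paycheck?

$1,246.82

Wage Tax: taxable = $4,280.00
  $249.90 + 20.6% × ($4,280.00 − $2,100.00) = $249.90 + 20.6% × $2,180.00 = $698.98
Solidarity Surcharge: 3.5% × $4,280.00 = $149.80
Pension Levy: 4.2% × $4,280.00 = $179.76
Long-Term Care Levy: 5.1% × $4,280.00 = $218.28
Total: $698.98 + $149.80 + $179.76 + $218.28 = $1,246.82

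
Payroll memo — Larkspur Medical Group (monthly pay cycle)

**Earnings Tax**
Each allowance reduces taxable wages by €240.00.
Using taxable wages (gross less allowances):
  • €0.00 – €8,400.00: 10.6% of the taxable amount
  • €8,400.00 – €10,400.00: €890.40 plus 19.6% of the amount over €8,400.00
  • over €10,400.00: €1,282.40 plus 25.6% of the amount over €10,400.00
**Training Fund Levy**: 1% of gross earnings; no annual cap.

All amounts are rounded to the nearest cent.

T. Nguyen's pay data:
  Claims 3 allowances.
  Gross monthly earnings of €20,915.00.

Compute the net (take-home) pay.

Earnings Tax: taxable = €20,915.00 − 3×€240.00 = €20,195.00
  €1,282.40 + 25.6% × (€20,195.00 − €10,400.00) = €1,282.40 + 25.6% × €9,795.00 = €3,789.92
Training Fund Levy: 1% × €20,915.00 = €209.15
Total withheld: €3,789.92 + €209.15 = €3,999.07
Net pay: €20,915.00 − €3,999.07 = €16,915.93

€16,915.93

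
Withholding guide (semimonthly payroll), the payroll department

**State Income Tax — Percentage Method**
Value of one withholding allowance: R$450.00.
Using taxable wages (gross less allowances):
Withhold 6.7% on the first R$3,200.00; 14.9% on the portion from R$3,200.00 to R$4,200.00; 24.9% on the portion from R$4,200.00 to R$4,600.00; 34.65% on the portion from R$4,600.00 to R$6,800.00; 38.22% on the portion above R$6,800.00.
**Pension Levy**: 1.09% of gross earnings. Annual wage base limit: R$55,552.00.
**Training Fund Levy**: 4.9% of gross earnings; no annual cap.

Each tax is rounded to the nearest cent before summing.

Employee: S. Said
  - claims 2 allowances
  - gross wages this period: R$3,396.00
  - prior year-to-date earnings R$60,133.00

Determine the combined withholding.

R$333.63

State Income Tax: taxable = R$3,396.00 − 2×R$450.00 = R$2,496.00
  6.7% × R$2,496.00 = R$167.23
Pension Levy: YTD R$60,133.00 ≥ cap R$55,552.00 → R$0.00
Training Fund Levy: 4.9% × R$3,396.00 = R$166.40
Total: R$167.23 + R$0.00 + R$166.40 = R$333.63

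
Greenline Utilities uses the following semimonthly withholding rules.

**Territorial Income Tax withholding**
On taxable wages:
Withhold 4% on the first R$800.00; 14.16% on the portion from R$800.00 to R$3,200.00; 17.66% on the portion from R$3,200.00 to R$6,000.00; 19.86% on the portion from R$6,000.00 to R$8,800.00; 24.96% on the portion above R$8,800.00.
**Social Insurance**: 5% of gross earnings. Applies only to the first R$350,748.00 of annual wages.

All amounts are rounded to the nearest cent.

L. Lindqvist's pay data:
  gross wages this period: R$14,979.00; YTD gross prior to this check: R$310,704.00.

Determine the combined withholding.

Territorial Income Tax: taxable = R$14,979.00
  R$1,422.40 + 24.96% × (R$14,979.00 − R$8,800.00) = R$1,422.40 + 24.96% × R$6,179.00 = R$2,964.68
Social Insurance: 5% × R$14,979.00 = R$748.95
Total: R$2,964.68 + R$748.95 = R$3,713.63

R$3,713.63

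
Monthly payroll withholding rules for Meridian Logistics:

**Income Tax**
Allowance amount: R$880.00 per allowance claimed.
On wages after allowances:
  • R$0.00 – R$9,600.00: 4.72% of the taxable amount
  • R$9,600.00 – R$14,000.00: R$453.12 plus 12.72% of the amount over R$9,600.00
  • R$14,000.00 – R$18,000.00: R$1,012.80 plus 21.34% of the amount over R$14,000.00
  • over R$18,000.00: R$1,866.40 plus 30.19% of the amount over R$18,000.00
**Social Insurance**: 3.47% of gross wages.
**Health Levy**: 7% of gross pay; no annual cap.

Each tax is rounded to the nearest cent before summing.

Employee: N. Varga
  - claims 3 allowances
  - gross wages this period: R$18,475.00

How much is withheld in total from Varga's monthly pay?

R$3,338.72

Income Tax: taxable = R$18,475.00 − 3×R$880.00 = R$15,835.00
  R$1,012.80 + 21.34% × (R$15,835.00 − R$14,000.00) = R$1,012.80 + 21.34% × R$1,835.00 = R$1,404.39
Social Insurance: 3.47% × R$18,475.00 = R$641.08
Health Levy: 7% × R$18,475.00 = R$1,293.25
Total: R$1,404.39 + R$641.08 + R$1,293.25 = R$3,338.72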